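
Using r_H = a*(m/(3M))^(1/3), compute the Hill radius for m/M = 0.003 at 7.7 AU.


r_H = a * (m/3M)^(1/3) = 7.7 * (0.003/3)^(1/3) = 0.77

0.77 AU


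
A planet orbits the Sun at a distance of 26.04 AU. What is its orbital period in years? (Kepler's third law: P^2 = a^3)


P = a^(3/2) = 26.04^1.5 = 132.8806

132.8806 years


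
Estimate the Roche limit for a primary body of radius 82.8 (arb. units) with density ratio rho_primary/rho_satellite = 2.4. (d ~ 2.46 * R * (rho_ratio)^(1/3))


d_Roche = 2.46 * 82.8 * 2.4^(1/3) = 272.7109

272.7109


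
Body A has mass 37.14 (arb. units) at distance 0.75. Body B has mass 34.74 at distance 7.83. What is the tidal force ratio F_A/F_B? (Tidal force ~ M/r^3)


Ratio = (M1/r1^3) / (M2/r2^3) = (37.14/0.75^3) / (34.74/7.83^3) = 1216.5041

1216.5041


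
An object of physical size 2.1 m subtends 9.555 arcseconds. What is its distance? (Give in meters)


D = size / theta_rad, theta_rad = 9.555 * pi/(180*3600) = 4.632e-05, D = 45332.9244

45332.9244 m


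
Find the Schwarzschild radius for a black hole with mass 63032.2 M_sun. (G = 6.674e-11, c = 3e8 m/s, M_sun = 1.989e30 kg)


M = 63032.2 * 1.989e30 kg = 1.253710458e+35 kg. rs = 2GM/c^2 = 2 * 6.674e-11 * 1.253710458e+35 / (3e8)^2 = 1.859e+08

1.859e+08 m


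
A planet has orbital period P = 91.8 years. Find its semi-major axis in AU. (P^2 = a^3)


a = P^(2/3) = 91.8^(2/3) = 20.3499

20.3499 AU


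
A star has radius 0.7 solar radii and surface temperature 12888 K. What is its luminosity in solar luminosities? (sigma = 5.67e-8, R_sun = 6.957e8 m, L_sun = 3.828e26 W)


R = 0.7 * 6.957e8 m = 4.8699e+08 m. L = 4*pi*R^2*sigma*T^4 = 4*pi*(4.8699e+08)^2 * 5.67e-8 * 12888^4 = 4.662030595e+27 W. L/L_sun = 4.662030595e+27 / 3.828e26 = 12.1788

12.1788 L_sun


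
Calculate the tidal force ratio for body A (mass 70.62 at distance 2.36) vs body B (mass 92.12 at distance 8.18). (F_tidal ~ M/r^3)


Ratio = (M1/r1^3) / (M2/r2^3) = (70.62/2.36^3) / (92.12/8.18^3) = 31.9226

31.9226


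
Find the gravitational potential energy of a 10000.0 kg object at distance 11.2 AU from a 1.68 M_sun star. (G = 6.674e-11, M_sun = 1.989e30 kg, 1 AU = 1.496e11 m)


M = 1.68 * 1.989e30 kg = 3.34152e+30 kg; r = 11.2 AU * 1.496e11 m/AU = 1.67552e+12 m. U = -GM*m/r = -(6.674e-11 * 3.34152e+30 * 10000.0) / 1.67552e+12 = -1.331e+12

-1.331e+12 J


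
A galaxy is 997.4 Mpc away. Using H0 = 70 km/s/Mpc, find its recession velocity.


v = H0 * d = 70 * 997.4 = 69818.0

69818.0 km/s


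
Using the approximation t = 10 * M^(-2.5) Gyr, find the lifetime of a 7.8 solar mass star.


t = 10 * M^(-2.5) = 10 * 7.8^(-2.5) = 0.0589

0.0589 Gyr


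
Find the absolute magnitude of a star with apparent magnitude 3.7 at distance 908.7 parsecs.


M = m - 5*log10(d) + 5 = 3.7 - 5*log10(908.7) + 5 = -6.0921

-6.0921


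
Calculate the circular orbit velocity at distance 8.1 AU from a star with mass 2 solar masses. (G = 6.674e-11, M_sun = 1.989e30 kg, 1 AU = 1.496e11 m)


v = sqrt(GM/r) = sqrt(6.674e-11 * 3.978e+30 / 1.212e+12) = 14801.8904

14801.8904 m/s


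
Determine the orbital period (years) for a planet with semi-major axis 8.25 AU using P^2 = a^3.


P = a^(3/2) = 8.25^1.5 = 23.6963

23.6963 years


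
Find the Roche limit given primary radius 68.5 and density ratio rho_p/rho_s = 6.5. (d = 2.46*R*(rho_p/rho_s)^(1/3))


d_Roche = 2.46 * 68.5 * 6.5^(1/3) = 314.4827

314.4827


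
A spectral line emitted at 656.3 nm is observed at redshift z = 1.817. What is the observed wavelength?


lam_obs = lam_emit * (1 + z) = 656.3 * (1 + 1.817) = 1848.7971

1848.7971 nm


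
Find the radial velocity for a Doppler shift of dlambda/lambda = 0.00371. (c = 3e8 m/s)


v = (dlambda/lambda) * c = 0.00371 * 3e8 = 1.113e+06

1.113e+06 m/s


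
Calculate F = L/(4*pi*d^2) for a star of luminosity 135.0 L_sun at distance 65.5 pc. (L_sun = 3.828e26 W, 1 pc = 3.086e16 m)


F = L / (4*pi*d^2) = 5.168e+28 / (4*pi*(2.021e+18)^2) = 1.007e-09

1.007e-09 W/m^2


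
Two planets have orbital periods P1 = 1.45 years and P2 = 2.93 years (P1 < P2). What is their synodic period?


1/P_syn = |1/P1 - 1/P2| = |1/1.45 - 1/2.93| => P_syn = 2.8706

2.8706 years


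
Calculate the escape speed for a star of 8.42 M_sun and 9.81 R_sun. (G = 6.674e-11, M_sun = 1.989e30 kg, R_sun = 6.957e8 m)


M = 8.42 * 1.989e30 kg = 1.674738e+31 kg; R = 9.81 * 6.957e8 m = 6.824817e+09 m. v_esc = sqrt(2GM/R) = sqrt(2 * 6.674e-11 * 1.674738e+31 / 6.824817e+09) = 572316.1891

572316.1891 m/s


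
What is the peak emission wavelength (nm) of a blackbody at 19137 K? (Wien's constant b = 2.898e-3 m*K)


lam_max = b / T = 2.898e-3 / 19137 = 1.514e-07 m = 151.4344 nm

151.4344 nm


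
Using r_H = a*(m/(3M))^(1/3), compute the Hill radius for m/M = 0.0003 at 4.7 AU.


r_H = a * (m/3M)^(1/3) = 4.7 * (0.0003/3)^(1/3) = 0.2182

0.2182 AU


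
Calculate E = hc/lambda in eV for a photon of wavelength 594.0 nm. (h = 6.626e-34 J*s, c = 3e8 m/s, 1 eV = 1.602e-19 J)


E = hc/lambda = 6.626e-34 * 3e8 / 5.940e-07 = 3.346e-19 J = 2.0889 eV

2.0889 eV


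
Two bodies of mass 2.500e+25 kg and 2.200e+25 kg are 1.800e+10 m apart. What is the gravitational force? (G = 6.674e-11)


F = G*m1*m2/r^2 = 6.674e-11 * 2.500e+25 * 2.200e+25 / (1.800e+10)^2 = 6.674e-11 * 5.500e+50 / 3.240e+20 = 1.133e+20

1.133e+20 N


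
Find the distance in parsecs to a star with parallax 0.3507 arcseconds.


d = 1/p = 1/0.3507 = 2.8514

2.8514 pc


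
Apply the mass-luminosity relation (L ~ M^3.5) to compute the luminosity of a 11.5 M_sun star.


L/L_sun = (M/M_sun)^3.5 = 11.5^3.5 = 5157.5381

5157.5381 L_sun


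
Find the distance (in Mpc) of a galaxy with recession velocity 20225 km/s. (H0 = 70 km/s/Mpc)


d = v / H0 = 20225 / 70 = 288.9286

288.9286 Mpc


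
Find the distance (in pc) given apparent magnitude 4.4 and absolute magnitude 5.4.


d = 10^((m - M + 5)/5) = 10^((4.4 - 5.4 + 5)/5) = 6.3096

6.3096 pc


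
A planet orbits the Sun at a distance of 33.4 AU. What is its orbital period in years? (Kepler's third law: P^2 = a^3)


P = a^(3/2) = 33.4^1.5 = 193.0277

193.0277 years


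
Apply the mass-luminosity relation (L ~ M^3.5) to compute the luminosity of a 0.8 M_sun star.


L/L_sun = (M/M_sun)^3.5 = 0.8^3.5 = 0.4579

0.4579 L_sun


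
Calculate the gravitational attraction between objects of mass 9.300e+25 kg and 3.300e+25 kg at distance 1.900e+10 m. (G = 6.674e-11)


F = G*m1*m2/r^2 = 6.674e-11 * 9.300e+25 * 3.300e+25 / (1.900e+10)^2 = 6.674e-11 * 3.069e+51 / 3.610e+20 = 5.674e+20

5.674e+20 N


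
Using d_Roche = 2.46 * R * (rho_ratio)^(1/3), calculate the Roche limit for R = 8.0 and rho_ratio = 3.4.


d_Roche = 2.46 * 8.0 * 3.4^(1/3) = 29.5927

29.5927


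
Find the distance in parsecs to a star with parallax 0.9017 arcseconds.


d = 1/p = 1/0.9017 = 1.109

1.109 pc


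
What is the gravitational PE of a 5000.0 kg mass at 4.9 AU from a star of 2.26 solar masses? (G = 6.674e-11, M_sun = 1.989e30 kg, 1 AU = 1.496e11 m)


M = 2.26 * 1.989e30 kg = 4.49514e+30 kg; r = 4.9 AU * 1.496e11 m/AU = 7.3304e+11 m. U = -GM*m/r = -(6.674e-11 * 4.49514e+30 * 5000.0) / 7.3304e+11 = -2.046e+12

-2.046e+12 J


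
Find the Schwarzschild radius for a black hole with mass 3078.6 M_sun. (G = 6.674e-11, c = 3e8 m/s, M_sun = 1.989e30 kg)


M = 3078.6 * 1.989e30 kg = 6.1233354e+33 kg. rs = 2GM/c^2 = 2 * 6.674e-11 * 6.1233354e+33 / (3e8)^2 = 9.082e+06

9.082e+06 m


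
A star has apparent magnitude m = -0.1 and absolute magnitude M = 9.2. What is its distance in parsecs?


d = 10^((m - M + 5)/5) = 10^((-0.1 - 9.2 + 5)/5) = 0.138

0.138 pc


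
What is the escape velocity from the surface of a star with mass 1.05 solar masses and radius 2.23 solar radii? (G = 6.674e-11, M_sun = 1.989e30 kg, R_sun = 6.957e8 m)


M = 1.05 * 1.989e30 kg = 2.08845e+30 kg; R = 2.23 * 6.957e8 m = 1.551411e+09 m. v_esc = sqrt(2GM/R) = sqrt(2 * 6.674e-11 * 2.08845e+30 / 1.551411e+09) = 423893.451

423893.451 m/s


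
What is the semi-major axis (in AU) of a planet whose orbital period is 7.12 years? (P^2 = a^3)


a = P^(2/3) = 7.12^(2/3) = 3.701

3.701 AU


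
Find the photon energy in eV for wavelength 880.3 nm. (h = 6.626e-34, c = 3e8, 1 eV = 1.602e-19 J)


E = hc/lambda = 6.626e-34 * 3e8 / 8.803e-07 = 2.258e-19 J = 1.4095 eV

1.4095 eV


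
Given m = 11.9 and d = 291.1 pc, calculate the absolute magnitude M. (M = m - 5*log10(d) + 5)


M = m - 5*log10(d) + 5 = 11.9 - 5*log10(291.1) + 5 = 4.5798

4.5798


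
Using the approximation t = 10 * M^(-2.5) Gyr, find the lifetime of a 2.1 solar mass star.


t = 10 * M^(-2.5) = 10 * 2.1^(-2.5) = 1.5648

1.5648 Gyr


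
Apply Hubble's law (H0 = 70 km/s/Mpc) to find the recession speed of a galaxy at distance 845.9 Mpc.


v = H0 * d = 70 * 845.9 = 59213.0

59213.0 km/s


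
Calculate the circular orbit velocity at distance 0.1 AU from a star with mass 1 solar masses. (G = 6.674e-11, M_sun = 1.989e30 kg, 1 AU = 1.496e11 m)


v = sqrt(GM/r) = sqrt(6.674e-11 * 1.989e+30 / 1.496e+10) = 94198.6537

94198.6537 m/s


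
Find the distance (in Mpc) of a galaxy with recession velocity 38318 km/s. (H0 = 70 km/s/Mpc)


d = v / H0 = 38318 / 70 = 547.4

547.4 Mpc


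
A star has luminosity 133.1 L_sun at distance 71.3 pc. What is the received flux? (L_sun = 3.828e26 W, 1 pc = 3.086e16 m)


F = L / (4*pi*d^2) = 5.095e+28 / (4*pi*(2.200e+18)^2) = 8.375e-10

8.375e-10 W/m^2


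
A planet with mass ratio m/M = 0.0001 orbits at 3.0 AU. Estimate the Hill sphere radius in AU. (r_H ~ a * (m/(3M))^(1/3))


r_H = a * (m/3M)^(1/3) = 3.0 * (0.0001/3)^(1/3) = 0.0965

0.0965 AU


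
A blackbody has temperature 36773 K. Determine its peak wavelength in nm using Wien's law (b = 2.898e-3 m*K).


lam_max = b / T = 2.898e-3 / 36773 = 7.881e-08 m = 78.8078 nm

78.8078 nm


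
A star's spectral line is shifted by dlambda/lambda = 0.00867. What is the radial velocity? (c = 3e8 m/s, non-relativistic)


v = (dlambda/lambda) * c = 0.00867 * 3e8 = 2.601e+06

2.601e+06 m/s


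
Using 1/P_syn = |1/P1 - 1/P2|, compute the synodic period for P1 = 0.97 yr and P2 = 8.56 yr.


1/P_syn = |1/P1 - 1/P2| = |1/0.97 - 1/8.56| => P_syn = 1.094

1.094 years


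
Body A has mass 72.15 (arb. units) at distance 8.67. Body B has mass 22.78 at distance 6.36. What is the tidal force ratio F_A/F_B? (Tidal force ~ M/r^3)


Ratio = (M1/r1^3) / (M2/r2^3) = (72.15/8.67^3) / (22.78/6.36^3) = 1.2502

1.2502


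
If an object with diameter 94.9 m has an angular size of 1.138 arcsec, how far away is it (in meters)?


D = size / theta_rad, theta_rad = 1.138 * pi/(180*3600) = 5.517e-06, D = 1.720e+07

1.720e+07 m


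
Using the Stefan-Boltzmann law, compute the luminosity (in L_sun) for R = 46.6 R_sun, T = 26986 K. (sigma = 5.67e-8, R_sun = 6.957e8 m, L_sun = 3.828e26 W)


R = 46.6 * 6.957e8 m = 3.241962e+10 m. L = 4*pi*R^2*sigma*T^4 = 4*pi*(3.241962e+10)^2 * 5.67e-8 * 26986^4 = 3.971575538e+32 W. L/L_sun = 3.971575538e+32 / 3.828e26 = 1.038e+06

1.038e+06 L_sun


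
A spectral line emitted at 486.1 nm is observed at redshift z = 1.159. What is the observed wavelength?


lam_obs = lam_emit * (1 + z) = 486.1 * (1 + 1.159) = 1049.4899

1049.4899 nm


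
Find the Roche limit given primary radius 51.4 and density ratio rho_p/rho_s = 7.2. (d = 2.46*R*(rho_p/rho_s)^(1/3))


d_Roche = 2.46 * 51.4 * 7.2^(1/3) = 244.1607

244.1607


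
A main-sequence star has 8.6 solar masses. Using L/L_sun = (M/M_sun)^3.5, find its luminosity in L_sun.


L/L_sun = (M/M_sun)^3.5 = 8.6^3.5 = 1865.2823

1865.2823 L_sun


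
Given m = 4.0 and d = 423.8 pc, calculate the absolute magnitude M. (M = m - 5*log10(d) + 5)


M = m - 5*log10(d) + 5 = 4.0 - 5*log10(423.8) + 5 = -4.1358

-4.1358


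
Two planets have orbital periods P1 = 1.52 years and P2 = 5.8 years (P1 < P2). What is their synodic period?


1/P_syn = |1/P1 - 1/P2| = |1/1.52 - 1/5.8| => P_syn = 2.0598

2.0598 years


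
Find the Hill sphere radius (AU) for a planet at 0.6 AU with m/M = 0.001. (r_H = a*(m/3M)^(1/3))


r_H = a * (m/3M)^(1/3) = 0.6 * (0.001/3)^(1/3) = 0.0416

0.0416 AU


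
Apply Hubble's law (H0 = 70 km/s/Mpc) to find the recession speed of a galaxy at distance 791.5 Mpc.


v = H0 * d = 70 * 791.5 = 55405.0

55405.0 km/s


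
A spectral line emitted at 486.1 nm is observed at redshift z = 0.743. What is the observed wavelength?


lam_obs = lam_emit * (1 + z) = 486.1 * (1 + 0.743) = 847.2723

847.2723 nm


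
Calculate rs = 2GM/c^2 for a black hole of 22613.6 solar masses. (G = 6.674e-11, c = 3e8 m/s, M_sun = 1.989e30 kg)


M = 22613.6 * 1.989e30 kg = 4.49784504e+34 kg. rs = 2GM/c^2 = 2 * 6.674e-11 * 4.49784504e+34 / (3e8)^2 = 6.671e+07

6.671e+07 m


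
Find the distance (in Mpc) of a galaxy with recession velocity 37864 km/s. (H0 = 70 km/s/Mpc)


d = v / H0 = 37864 / 70 = 540.9143

540.9143 Mpc


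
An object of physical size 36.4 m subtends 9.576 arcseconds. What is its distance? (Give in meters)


D = size / theta_rad, theta_rad = 9.576 * pi/(180*3600) = 4.643e-05, D = 784047.5091

784047.5091 m


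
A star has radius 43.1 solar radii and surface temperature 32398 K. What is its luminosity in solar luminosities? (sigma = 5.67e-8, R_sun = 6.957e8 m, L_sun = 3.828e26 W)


R = 43.1 * 6.957e8 m = 2.998467e+10 m. L = 4*pi*R^2*sigma*T^4 = 4*pi*(2.998467e+10)^2 * 5.67e-8 * 32398^4 = 7.057717556e+32 W. L/L_sun = 7.057717556e+32 / 3.828e26 = 1.844e+06

1.844e+06 L_sun


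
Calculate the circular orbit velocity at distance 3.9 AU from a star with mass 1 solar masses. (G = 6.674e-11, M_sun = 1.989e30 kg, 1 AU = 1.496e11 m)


v = sqrt(GM/r) = sqrt(6.674e-11 * 1.989e+30 / 5.834e+11) = 15083.8565

15083.8565 m/s


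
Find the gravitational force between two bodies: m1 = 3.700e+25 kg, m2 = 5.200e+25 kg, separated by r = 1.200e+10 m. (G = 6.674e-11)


F = G*m1*m2/r^2 = 6.674e-11 * 3.700e+25 * 5.200e+25 / (1.200e+10)^2 = 6.674e-11 * 1.924e+51 / 1.440e+20 = 8.917e+20

8.917e+20 N


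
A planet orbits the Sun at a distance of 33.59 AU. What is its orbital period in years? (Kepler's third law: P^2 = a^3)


P = a^(3/2) = 33.59^1.5 = 194.6772

194.6772 years


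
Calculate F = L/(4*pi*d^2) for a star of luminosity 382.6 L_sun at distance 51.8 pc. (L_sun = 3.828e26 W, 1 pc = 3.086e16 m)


F = L / (4*pi*d^2) = 1.465e+29 / (4*pi*(1.599e+18)^2) = 4.561e-09

4.561e-09 W/m^2


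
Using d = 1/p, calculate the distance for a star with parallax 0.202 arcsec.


d = 1/p = 1/0.202 = 4.9505

4.9505 pc


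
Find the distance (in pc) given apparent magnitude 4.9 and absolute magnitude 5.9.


d = 10^((m - M + 5)/5) = 10^((4.9 - 5.9 + 5)/5) = 6.3096

6.3096 pc


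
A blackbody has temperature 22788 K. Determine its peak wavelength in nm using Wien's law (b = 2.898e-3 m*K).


lam_max = b / T = 2.898e-3 / 22788 = 1.272e-07 m = 127.1722 nm

127.1722 nm


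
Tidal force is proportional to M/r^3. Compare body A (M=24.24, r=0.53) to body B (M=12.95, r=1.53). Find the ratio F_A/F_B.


Ratio = (M1/r1^3) / (M2/r2^3) = (24.24/0.53^3) / (12.95/1.53^3) = 45.0308

45.0308


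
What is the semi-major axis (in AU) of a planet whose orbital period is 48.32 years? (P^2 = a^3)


a = P^(2/3) = 48.32^(2/3) = 13.2663

13.2663 AU


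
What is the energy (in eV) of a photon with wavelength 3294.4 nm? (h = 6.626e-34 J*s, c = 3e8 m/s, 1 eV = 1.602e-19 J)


E = hc/lambda = 6.626e-34 * 3e8 / 3.294e-06 = 6.034e-20 J = 0.3766 eV

0.3766 eV


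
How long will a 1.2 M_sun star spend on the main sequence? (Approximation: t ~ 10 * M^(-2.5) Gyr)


t = 10 * M^(-2.5) = 10 * 1.2^(-2.5) = 6.3394

6.3394 Gyr


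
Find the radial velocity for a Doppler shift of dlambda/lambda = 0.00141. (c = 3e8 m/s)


v = (dlambda/lambda) * c = 0.00141 * 3e8 = 423000.0

423000.0 m/s


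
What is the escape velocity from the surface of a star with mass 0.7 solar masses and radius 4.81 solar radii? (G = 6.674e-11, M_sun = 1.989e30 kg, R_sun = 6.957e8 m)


M = 0.7 * 1.989e30 kg = 1.3923e+30 kg; R = 4.81 * 6.957e8 m = 3.346317e+09 m. v_esc = sqrt(2GM/R) = sqrt(2 * 6.674e-11 * 1.3923e+30 / 3.346317e+09) = 235662.766

235662.766 m/s


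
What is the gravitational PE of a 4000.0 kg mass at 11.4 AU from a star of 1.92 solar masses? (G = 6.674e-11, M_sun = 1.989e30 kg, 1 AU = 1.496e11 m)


M = 1.92 * 1.989e30 kg = 3.81888e+30 kg; r = 11.4 AU * 1.496e11 m/AU = 1.70544e+12 m. U = -GM*m/r = -(6.674e-11 * 3.81888e+30 * 4000.0) / 1.70544e+12 = -5.978e+11

-5.978e+11 J


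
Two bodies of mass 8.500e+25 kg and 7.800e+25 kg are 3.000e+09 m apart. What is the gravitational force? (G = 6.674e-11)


F = G*m1*m2/r^2 = 6.674e-11 * 8.500e+25 * 7.800e+25 / (3.000e+09)^2 = 6.674e-11 * 6.630e+51 / 9.000e+18 = 4.917e+22

4.917e+22 N


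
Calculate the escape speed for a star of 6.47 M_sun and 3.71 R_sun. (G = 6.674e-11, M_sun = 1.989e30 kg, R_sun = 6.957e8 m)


M = 6.47 * 1.989e30 kg = 1.286883e+31 kg; R = 3.71 * 6.957e8 m = 2.581047e+09 m. v_esc = sqrt(2GM/R) = sqrt(2 * 6.674e-11 * 1.286883e+31 / 2.581047e+09) = 815792.4363

815792.4363 m/s


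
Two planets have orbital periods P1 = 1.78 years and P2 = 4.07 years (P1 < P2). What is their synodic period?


1/P_syn = |1/P1 - 1/P2| = |1/1.78 - 1/4.07| => P_syn = 3.1636

3.1636 years


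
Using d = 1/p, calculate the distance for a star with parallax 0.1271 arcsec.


d = 1/p = 1/0.1271 = 7.8678

7.8678 pc


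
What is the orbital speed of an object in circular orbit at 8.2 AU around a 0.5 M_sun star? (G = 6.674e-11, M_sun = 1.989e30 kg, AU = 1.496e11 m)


v = sqrt(GM/r) = sqrt(6.674e-11 * 9.945e+29 / 1.227e+12) = 7355.6791

7355.6791 m/s


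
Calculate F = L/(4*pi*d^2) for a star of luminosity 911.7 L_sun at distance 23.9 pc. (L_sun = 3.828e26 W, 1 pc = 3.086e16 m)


F = L / (4*pi*d^2) = 3.490e+29 / (4*pi*(7.376e+17)^2) = 5.105e-08

5.105e-08 W/m^2


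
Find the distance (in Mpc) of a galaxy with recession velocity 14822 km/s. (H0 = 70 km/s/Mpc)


d = v / H0 = 14822 / 70 = 211.7429

211.7429 Mpc


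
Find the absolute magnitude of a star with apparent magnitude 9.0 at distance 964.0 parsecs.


M = m - 5*log10(d) + 5 = 9.0 - 5*log10(964.0) + 5 = -0.9204

-0.9204


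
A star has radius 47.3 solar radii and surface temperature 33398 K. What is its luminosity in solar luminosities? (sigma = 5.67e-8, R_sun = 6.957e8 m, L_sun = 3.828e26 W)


R = 47.3 * 6.957e8 m = 3.290661e+10 m. L = 4*pi*R^2*sigma*T^4 = 4*pi*(3.290661e+10)^2 * 5.67e-8 * 33398^4 = 9.59933289e+32 W. L/L_sun = 9.59933289e+32 / 3.828e26 = 2.508e+06

2.508e+06 L_sun


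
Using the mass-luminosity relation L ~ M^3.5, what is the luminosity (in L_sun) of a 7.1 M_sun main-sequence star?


L/L_sun = (M/M_sun)^3.5 = 7.1^3.5 = 953.6834

953.6834 L_sun


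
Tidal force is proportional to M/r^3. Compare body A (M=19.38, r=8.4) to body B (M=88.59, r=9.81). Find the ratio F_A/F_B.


Ratio = (M1/r1^3) / (M2/r2^3) = (19.38/8.4^3) / (88.59/9.81^3) = 0.3484

0.3484


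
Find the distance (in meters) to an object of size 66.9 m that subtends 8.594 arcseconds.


D = size / theta_rad, theta_rad = 8.594 * pi/(180*3600) = 4.166e-05, D = 1.606e+06

1.606e+06 m


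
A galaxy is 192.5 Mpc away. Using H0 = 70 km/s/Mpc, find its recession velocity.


v = H0 * d = 70 * 192.5 = 13475.0

13475.0 km/s


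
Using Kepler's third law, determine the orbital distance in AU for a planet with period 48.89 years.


a = P^(2/3) = 48.89^(2/3) = 13.3705

13.3705 AU


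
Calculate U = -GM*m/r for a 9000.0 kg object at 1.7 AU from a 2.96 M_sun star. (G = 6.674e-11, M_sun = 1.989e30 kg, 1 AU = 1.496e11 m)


M = 2.96 * 1.989e30 kg = 5.88744e+30 kg; r = 1.7 AU * 1.496e11 m/AU = 2.5432e+11 m. U = -GM*m/r = -(6.674e-11 * 5.88744e+30 * 9000.0) / 2.5432e+11 = -1.391e+13

-1.391e+13 J


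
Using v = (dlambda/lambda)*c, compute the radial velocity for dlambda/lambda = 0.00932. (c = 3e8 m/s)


v = (dlambda/lambda) * c = 0.00932 * 3e8 = 2.796e+06

2.796e+06 m/s


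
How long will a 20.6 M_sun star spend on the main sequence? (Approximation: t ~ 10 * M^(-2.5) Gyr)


t = 10 * M^(-2.5) = 10 * 20.6^(-2.5) = 0.0052

0.0052 Gyr


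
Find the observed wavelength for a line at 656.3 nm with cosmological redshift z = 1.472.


lam_obs = lam_emit * (1 + z) = 656.3 * (1 + 1.472) = 1622.3736

1622.3736 nm


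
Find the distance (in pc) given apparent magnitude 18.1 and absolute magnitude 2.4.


d = 10^((m - M + 5)/5) = 10^((18.1 - 2.4 + 5)/5) = 13803.8426

13803.8426 pc


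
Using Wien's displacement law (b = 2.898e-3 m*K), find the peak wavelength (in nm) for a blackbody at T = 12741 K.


lam_max = b / T = 2.898e-3 / 12741 = 2.275e-07 m = 227.4547 nm

227.4547 nm


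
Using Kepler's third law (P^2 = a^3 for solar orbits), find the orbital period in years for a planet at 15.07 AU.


P = a^(3/2) = 15.07^1.5 = 58.5019

58.5019 years


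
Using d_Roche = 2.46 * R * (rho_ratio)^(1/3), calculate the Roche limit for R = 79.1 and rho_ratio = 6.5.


d_Roche = 2.46 * 79.1 * 6.5^(1/3) = 363.1472

363.1472


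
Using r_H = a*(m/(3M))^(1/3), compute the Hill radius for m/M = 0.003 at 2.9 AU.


r_H = a * (m/3M)^(1/3) = 2.9 * (0.003/3)^(1/3) = 0.29

0.29 AU


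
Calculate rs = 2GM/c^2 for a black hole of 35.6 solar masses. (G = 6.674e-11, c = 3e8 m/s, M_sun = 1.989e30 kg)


M = 35.6 * 1.989e30 kg = 7.08084e+31 kg. rs = 2GM/c^2 = 2 * 6.674e-11 * 7.08084e+31 / (3e8)^2 = 105016.7248

105016.7248 m


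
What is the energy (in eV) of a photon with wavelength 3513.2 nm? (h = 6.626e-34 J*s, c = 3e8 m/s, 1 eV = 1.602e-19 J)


E = hc/lambda = 6.626e-34 * 3e8 / 3.513e-06 = 5.658e-20 J = 0.3532 eV

0.3532 eV


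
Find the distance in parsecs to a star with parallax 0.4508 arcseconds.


d = 1/p = 1/0.4508 = 2.2183

2.2183 pc


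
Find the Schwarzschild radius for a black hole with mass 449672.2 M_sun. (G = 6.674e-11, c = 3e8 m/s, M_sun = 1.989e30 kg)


M = 449672.2 * 1.989e30 kg = 8.943980058e+35 kg. rs = 2GM/c^2 = 2 * 6.674e-11 * 8.943980058e+35 / (3e8)^2 = 1.326e+09

1.326e+09 m


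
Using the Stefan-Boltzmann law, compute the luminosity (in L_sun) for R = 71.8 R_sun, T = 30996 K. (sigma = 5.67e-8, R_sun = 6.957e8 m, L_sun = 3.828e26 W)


R = 71.8 * 6.957e8 m = 4.995126e+10 m. L = 4*pi*R^2*sigma*T^4 = 4*pi*(4.995126e+10)^2 * 5.67e-8 * 30996^4 = 1.640999418e+33 W. L/L_sun = 1.640999418e+33 / 3.828e26 = 4.287e+06

4.287e+06 L_sun


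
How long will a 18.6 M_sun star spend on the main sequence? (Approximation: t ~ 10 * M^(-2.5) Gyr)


t = 10 * M^(-2.5) = 10 * 18.6^(-2.5) = 0.0067

0.0067 Gyr


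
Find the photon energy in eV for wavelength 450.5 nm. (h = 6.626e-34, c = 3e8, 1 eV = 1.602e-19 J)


E = hc/lambda = 6.626e-34 * 3e8 / 4.505e-07 = 4.412e-19 J = 2.7543 eV

2.7543 eV


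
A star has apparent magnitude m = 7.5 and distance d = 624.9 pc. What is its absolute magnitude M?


M = m - 5*log10(d) + 5 = 7.5 - 5*log10(624.9) + 5 = -1.4791

-1.4791


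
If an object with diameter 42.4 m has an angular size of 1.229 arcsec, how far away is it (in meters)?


D = size / theta_rad, theta_rad = 1.229 * pi/(180*3600) = 5.958e-06, D = 7.116e+06

7.116e+06 m


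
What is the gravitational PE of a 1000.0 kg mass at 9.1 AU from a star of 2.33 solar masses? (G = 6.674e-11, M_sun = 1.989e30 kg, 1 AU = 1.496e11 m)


M = 2.33 * 1.989e30 kg = 4.63437e+30 kg; r = 9.1 AU * 1.496e11 m/AU = 1.36136e+12 m. U = -GM*m/r = -(6.674e-11 * 4.63437e+30 * 1000.0) / 1.36136e+12 = -2.272e+11

-2.272e+11 J


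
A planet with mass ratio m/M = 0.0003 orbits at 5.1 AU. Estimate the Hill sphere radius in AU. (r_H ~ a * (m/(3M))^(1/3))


r_H = a * (m/3M)^(1/3) = 5.1 * (0.0003/3)^(1/3) = 0.2367

0.2367 AU


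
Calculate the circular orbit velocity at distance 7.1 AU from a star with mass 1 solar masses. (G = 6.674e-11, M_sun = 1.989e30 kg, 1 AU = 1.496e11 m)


v = sqrt(GM/r) = sqrt(6.674e-11 * 1.989e+30 / 1.062e+12) = 11179.3234

11179.3234 m/s


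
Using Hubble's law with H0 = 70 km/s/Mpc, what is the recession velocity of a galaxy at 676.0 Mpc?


v = H0 * d = 70 * 676.0 = 47320.0

47320.0 km/s


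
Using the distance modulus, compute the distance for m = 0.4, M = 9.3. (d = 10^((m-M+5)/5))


d = 10^((m - M + 5)/5) = 10^((0.4 - 9.3 + 5)/5) = 0.166

0.166 pc


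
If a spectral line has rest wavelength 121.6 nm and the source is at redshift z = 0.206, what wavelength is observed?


lam_obs = lam_emit * (1 + z) = 121.6 * (1 + 0.206) = 146.6496

146.6496 nm


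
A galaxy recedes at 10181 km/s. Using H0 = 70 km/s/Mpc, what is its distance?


d = v / H0 = 10181 / 70 = 145.4429

145.4429 Mpc


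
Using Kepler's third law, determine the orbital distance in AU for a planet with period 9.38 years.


a = P^(2/3) = 9.38^(2/3) = 4.4477

4.4477 AU


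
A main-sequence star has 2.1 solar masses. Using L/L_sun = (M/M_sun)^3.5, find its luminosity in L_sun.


L/L_sun = (M/M_sun)^3.5 = 2.1^3.5 = 13.4205

13.4205 L_sun


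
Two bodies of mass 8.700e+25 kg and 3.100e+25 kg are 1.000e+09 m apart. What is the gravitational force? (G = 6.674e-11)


F = G*m1*m2/r^2 = 6.674e-11 * 8.700e+25 * 3.100e+25 / (1.000e+09)^2 = 6.674e-11 * 2.697e+51 / 1.000e+18 = 1.800e+23

1.800e+23 N


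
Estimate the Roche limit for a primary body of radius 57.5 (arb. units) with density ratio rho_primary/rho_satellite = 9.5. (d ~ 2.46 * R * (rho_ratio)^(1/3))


d_Roche = 2.46 * 57.5 * 9.5^(1/3) = 299.5786

299.5786


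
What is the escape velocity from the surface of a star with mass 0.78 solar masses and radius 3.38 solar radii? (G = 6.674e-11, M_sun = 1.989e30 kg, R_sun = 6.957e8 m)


M = 0.78 * 1.989e30 kg = 1.55142e+30 kg; R = 3.38 * 6.957e8 m = 2.351466e+09 m. v_esc = sqrt(2GM/R) = sqrt(2 * 6.674e-11 * 1.55142e+30 / 2.351466e+09) = 296758.6864

296758.6864 m/s


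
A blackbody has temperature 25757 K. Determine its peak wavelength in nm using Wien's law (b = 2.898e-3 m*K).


lam_max = b / T = 2.898e-3 / 25757 = 1.125e-07 m = 112.5131 nm

112.5131 nm


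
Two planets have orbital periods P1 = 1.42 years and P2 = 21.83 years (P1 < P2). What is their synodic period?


1/P_syn = |1/P1 - 1/P2| = |1/1.42 - 1/21.83| => P_syn = 1.5188

1.5188 years


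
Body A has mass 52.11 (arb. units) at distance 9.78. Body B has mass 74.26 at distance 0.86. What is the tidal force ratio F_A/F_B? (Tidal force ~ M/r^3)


Ratio = (M1/r1^3) / (M2/r2^3) = (52.11/9.78^3) / (74.26/0.86^3) = 4.771e-04

4.771e-04


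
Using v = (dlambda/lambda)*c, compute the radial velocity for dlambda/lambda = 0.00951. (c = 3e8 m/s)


v = (dlambda/lambda) * c = 0.00951 * 3e8 = 2.853e+06

2.853e+06 m/s


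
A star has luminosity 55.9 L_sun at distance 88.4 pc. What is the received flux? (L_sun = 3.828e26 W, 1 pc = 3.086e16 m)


F = L / (4*pi*d^2) = 2.140e+28 / (4*pi*(2.728e+18)^2) = 2.288e-10

2.288e-10 W/m^2


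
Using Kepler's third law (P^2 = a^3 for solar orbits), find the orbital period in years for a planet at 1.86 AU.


P = a^(3/2) = 1.86^1.5 = 2.5367

2.5367 years


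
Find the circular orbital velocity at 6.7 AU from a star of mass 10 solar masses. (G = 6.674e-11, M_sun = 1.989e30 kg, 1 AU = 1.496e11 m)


v = sqrt(GM/r) = sqrt(6.674e-11 * 1.989e+31 / 1.002e+12) = 36392.1149

36392.1149 m/s


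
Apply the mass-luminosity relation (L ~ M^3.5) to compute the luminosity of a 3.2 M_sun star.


L/L_sun = (M/M_sun)^3.5 = 3.2^3.5 = 58.6172

58.6172 L_sun


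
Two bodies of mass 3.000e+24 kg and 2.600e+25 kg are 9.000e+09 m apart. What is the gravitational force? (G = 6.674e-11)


F = G*m1*m2/r^2 = 6.674e-11 * 3.000e+24 * 2.600e+25 / (9.000e+09)^2 = 6.674e-11 * 7.800e+49 / 8.100e+19 = 6.427e+19

6.427e+19 N


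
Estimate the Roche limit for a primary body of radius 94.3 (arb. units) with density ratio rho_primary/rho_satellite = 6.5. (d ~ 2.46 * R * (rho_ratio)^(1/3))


d_Roche = 2.46 * 94.3 * 6.5^(1/3) = 432.9302

432.9302


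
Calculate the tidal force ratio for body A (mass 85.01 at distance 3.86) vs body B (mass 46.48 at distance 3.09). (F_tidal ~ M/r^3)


Ratio = (M1/r1^3) / (M2/r2^3) = (85.01/3.86^3) / (46.48/3.09^3) = 0.9382

0.9382


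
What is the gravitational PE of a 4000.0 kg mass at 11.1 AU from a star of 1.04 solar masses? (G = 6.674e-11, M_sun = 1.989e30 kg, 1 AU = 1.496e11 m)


M = 1.04 * 1.989e30 kg = 2.06856e+30 kg; r = 11.1 AU * 1.496e11 m/AU = 1.66056e+12 m. U = -GM*m/r = -(6.674e-11 * 2.06856e+30 * 4000.0) / 1.66056e+12 = -3.326e+11

-3.326e+11 J


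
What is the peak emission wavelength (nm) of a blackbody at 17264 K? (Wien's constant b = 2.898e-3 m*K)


lam_max = b / T = 2.898e-3 / 17264 = 1.679e-07 m = 167.8638 nm

167.8638 nm


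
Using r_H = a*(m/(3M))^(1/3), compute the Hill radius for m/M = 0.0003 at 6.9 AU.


r_H = a * (m/3M)^(1/3) = 6.9 * (0.0003/3)^(1/3) = 0.3203

0.3203 AU


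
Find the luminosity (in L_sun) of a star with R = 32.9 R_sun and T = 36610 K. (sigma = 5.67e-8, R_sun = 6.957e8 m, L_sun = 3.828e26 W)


R = 32.9 * 6.957e8 m = 2.288853e+10 m. L = 4*pi*R^2*sigma*T^4 = 4*pi*(2.288853e+10)^2 * 5.67e-8 * 36610^4 = 6.705445562e+32 W. L/L_sun = 6.705445562e+32 / 3.828e26 = 1.752e+06

1.752e+06 L_sun


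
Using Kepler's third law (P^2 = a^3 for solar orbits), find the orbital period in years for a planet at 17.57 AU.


P = a^(3/2) = 17.57^1.5 = 73.6474

73.6474 years


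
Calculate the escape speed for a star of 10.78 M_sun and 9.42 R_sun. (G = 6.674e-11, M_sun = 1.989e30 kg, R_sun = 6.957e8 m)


M = 10.78 * 1.989e30 kg = 2.144142e+31 kg; R = 9.42 * 6.957e8 m = 6.553494e+09 m. v_esc = sqrt(2GM/R) = sqrt(2 * 6.674e-11 * 2.144142e+31 / 6.553494e+09) = 660843.1884

660843.1884 m/s


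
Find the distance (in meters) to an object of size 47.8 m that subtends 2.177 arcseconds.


D = size / theta_rad, theta_rad = 2.177 * pi/(180*3600) = 1.055e-05, D = 4.529e+06

4.529e+06 m


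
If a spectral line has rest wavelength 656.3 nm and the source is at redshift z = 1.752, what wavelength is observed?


lam_obs = lam_emit * (1 + z) = 656.3 * (1 + 1.752) = 1806.1376

1806.1376 nm


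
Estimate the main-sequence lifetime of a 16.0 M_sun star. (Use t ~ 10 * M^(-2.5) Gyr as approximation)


t = 10 * M^(-2.5) = 10 * 16.0^(-2.5) = 0.0098

0.0098 Gyr


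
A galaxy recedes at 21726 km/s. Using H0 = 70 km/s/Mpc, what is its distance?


d = v / H0 = 21726 / 70 = 310.3714

310.3714 Mpc


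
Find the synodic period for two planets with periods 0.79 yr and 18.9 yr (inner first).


1/P_syn = |1/P1 - 1/P2| = |1/0.79 - 1/18.9| => P_syn = 0.8245

0.8245 years


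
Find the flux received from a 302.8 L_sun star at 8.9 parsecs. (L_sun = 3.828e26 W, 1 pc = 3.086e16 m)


F = L / (4*pi*d^2) = 1.159e+29 / (4*pi*(2.747e+17)^2) = 1.223e-07

1.223e-07 W/m^2


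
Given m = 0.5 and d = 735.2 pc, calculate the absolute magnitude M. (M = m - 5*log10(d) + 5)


M = m - 5*log10(d) + 5 = 0.5 - 5*log10(735.2) + 5 = -8.832

-8.832


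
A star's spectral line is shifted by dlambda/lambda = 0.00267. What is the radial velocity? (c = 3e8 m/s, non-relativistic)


v = (dlambda/lambda) * c = 0.00267 * 3e8 = 801000.0

801000.0 m/s


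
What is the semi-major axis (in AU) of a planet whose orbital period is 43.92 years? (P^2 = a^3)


a = P^(2/3) = 43.92^(2/3) = 12.4482

12.4482 AU


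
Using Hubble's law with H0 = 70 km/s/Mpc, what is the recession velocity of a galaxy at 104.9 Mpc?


v = H0 * d = 70 * 104.9 = 7343.0

7343.0 km/s


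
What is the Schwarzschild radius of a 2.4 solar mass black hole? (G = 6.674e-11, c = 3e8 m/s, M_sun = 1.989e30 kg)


M = 2.4 * 1.989e30 kg = 4.7736e+30 kg. rs = 2GM/c^2 = 2 * 6.674e-11 * 4.7736e+30 / (3e8)^2 = 7079.7792

7079.7792 m


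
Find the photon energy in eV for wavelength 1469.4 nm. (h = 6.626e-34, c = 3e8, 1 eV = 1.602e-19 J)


E = hc/lambda = 6.626e-34 * 3e8 / 1.469e-06 = 1.353e-19 J = 0.8444 eV

0.8444 eV


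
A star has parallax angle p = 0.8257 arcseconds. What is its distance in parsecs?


d = 1/p = 1/0.8257 = 1.2111

1.2111 pc


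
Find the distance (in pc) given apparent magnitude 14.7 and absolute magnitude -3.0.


d = 10^((m - M + 5)/5) = 10^((14.7 - -3.0 + 5)/5) = 34673.685

34673.685 pc


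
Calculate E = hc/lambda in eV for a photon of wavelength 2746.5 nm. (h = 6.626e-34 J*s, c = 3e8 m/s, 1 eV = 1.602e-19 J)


E = hc/lambda = 6.626e-34 * 3e8 / 2.747e-06 = 7.238e-20 J = 0.4518 eV

0.4518 eV


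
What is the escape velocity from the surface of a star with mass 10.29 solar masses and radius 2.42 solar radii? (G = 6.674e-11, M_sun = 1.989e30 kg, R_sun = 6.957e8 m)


M = 10.29 * 1.989e30 kg = 2.046681e+31 kg; R = 2.42 * 6.957e8 m = 1.683594e+09 m. v_esc = sqrt(2GM/R) = sqrt(2 * 6.674e-11 * 2.046681e+31 / 1.683594e+09) = 1.274e+06

1.274e+06 m/s


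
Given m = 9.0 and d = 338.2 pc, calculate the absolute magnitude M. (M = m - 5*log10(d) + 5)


M = m - 5*log10(d) + 5 = 9.0 - 5*log10(338.2) + 5 = 1.3541

1.3541


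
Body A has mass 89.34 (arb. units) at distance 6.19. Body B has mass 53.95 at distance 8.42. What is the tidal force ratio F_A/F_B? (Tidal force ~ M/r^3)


Ratio = (M1/r1^3) / (M2/r2^3) = (89.34/6.19^3) / (53.95/8.42^3) = 4.1679

4.1679


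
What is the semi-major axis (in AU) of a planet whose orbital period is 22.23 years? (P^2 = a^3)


a = P^(2/3) = 22.23^(2/3) = 7.9061

7.9061 AU


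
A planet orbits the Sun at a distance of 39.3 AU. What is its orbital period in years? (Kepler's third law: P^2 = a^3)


P = a^(3/2) = 39.3^1.5 = 246.3706

246.3706 years


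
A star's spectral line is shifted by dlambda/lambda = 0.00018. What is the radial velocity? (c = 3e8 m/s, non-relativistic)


v = (dlambda/lambda) * c = 0.00018 * 3e8 = 54000.0

54000.0 m/s


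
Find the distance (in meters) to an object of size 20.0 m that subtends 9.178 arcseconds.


D = size / theta_rad, theta_rad = 9.178 * pi/(180*3600) = 4.450e-05, D = 449476.588

449476.588 m


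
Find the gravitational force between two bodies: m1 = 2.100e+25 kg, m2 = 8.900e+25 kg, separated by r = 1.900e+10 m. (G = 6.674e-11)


F = G*m1*m2/r^2 = 6.674e-11 * 2.100e+25 * 8.900e+25 / (1.900e+10)^2 = 6.674e-11 * 1.869e+51 / 3.610e+20 = 3.455e+20

3.455e+20 N


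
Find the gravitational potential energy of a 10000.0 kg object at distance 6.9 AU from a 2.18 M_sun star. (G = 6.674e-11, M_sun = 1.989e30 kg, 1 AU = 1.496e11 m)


M = 2.18 * 1.989e30 kg = 4.33602e+30 kg; r = 6.9 AU * 1.496e11 m/AU = 1.03224e+12 m. U = -GM*m/r = -(6.674e-11 * 4.33602e+30 * 10000.0) / 1.03224e+12 = -2.803e+12

-2.803e+12 J


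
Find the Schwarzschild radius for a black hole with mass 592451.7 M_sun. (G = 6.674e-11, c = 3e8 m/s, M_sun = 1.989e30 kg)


M = 592451.7 * 1.989e30 kg = 1.178386431e+36 kg. rs = 2GM/c^2 = 2 * 6.674e-11 * 1.178386431e+36 / (3e8)^2 = 1.748e+09

1.748e+09 m


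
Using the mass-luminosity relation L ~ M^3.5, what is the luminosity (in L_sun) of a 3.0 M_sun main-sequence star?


L/L_sun = (M/M_sun)^3.5 = 3.0^3.5 = 46.7654

46.7654 L_sun


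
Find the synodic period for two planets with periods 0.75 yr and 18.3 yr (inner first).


1/P_syn = |1/P1 - 1/P2| = |1/0.75 - 1/18.3| => P_syn = 0.7821

0.7821 years


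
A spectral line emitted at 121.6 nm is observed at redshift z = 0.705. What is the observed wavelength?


lam_obs = lam_emit * (1 + z) = 121.6 * (1 + 0.705) = 207.328

207.328 nm


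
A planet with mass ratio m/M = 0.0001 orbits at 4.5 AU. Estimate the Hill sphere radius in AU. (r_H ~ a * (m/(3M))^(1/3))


r_H = a * (m/3M)^(1/3) = 4.5 * (0.0001/3)^(1/3) = 0.1448

0.1448 AU


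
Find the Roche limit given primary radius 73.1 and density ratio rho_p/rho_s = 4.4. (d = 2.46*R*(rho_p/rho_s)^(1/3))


d_Roche = 2.46 * 73.1 * 4.4^(1/3) = 294.6705

294.6705


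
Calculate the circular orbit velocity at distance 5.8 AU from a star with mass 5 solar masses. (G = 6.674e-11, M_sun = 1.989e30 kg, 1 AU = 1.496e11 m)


v = sqrt(GM/r) = sqrt(6.674e-11 * 9.945e+30 / 8.677e+11) = 27657.6771

27657.6771 m/s


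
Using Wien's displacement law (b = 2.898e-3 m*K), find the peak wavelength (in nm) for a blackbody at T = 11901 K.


lam_max = b / T = 2.898e-3 / 11901 = 2.435e-07 m = 243.5089 nm

243.5089 nm


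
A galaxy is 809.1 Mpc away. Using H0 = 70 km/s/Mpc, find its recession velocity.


v = H0 * d = 70 * 809.1 = 56637.0

56637.0 km/s


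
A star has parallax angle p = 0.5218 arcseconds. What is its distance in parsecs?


d = 1/p = 1/0.5218 = 1.9164

1.9164 pc


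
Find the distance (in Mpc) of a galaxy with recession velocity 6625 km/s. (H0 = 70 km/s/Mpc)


d = v / H0 = 6625 / 70 = 94.6429

94.6429 Mpc


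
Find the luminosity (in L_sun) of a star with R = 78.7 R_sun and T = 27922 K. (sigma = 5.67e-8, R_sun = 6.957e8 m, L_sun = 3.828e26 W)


R = 78.7 * 6.957e8 m = 5.475159e+10 m. L = 4*pi*R^2*sigma*T^4 = 4*pi*(5.475159e+10)^2 * 5.67e-8 * 27922^4 = 1.298292312e+33 W. L/L_sun = 1.298292312e+33 / 3.828e26 = 3.392e+06

3.392e+06 L_sun


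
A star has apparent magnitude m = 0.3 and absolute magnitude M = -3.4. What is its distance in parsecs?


d = 10^((m - M + 5)/5) = 10^((0.3 - -3.4 + 5)/5) = 54.9541

54.9541 pc


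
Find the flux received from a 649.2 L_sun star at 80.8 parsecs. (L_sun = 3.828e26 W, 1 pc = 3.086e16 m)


F = L / (4*pi*d^2) = 2.485e+29 / (4*pi*(2.493e+18)^2) = 3.181e-09

3.181e-09 W/m^2


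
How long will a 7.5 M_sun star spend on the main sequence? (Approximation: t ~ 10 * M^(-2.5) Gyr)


t = 10 * M^(-2.5) = 10 * 7.5^(-2.5) = 0.0649

0.0649 Gyr


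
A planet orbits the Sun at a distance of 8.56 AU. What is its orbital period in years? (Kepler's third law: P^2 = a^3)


P = a^(3/2) = 8.56^1.5 = 25.0444

25.0444 years


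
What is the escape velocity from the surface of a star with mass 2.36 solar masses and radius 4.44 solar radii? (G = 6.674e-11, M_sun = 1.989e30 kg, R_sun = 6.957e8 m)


M = 2.36 * 1.989e30 kg = 4.69404e+30 kg; R = 4.44 * 6.957e8 m = 3.088908e+09 m. v_esc = sqrt(2GM/R) = sqrt(2 * 6.674e-11 * 4.69404e+30 / 3.088908e+09) = 450379.9053

450379.9053 m/s


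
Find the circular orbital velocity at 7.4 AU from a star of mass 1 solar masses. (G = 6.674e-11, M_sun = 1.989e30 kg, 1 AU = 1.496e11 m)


v = sqrt(GM/r) = sqrt(6.674e-11 * 1.989e+30 / 1.107e+12) = 10950.3711

10950.3711 m/s


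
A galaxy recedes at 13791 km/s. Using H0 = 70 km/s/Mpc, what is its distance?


d = v / H0 = 13791 / 70 = 197.0143

197.0143 Mpc


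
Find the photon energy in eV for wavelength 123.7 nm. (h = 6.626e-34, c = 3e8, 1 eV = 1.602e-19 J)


E = hc/lambda = 6.626e-34 * 3e8 / 1.237e-07 = 1.607e-18 J = 10.0309 eV

10.0309 eV


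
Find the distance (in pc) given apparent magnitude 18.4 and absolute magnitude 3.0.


d = 10^((m - M + 5)/5) = 10^((18.4 - 3.0 + 5)/5) = 12022.6443

12022.6443 pc


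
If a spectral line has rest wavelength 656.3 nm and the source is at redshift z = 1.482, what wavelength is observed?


lam_obs = lam_emit * (1 + z) = 656.3 * (1 + 1.482) = 1628.9366

1628.9366 nm


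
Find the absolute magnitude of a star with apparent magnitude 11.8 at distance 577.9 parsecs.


M = m - 5*log10(d) + 5 = 11.8 - 5*log10(577.9) + 5 = 2.9907

2.9907


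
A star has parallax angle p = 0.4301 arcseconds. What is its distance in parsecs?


d = 1/p = 1/0.4301 = 2.325

2.325 pc


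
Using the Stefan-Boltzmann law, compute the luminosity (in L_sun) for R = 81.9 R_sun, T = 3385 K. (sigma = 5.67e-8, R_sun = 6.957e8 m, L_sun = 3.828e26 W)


R = 81.9 * 6.957e8 m = 5.697783e+10 m. L = 4*pi*R^2*sigma*T^4 = 4*pi*(5.697783e+10)^2 * 5.67e-8 * 3385^4 = 3.036962471e+29 W. L/L_sun = 3.036962471e+29 / 3.828e26 = 793.3549

793.3549 L_sun
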